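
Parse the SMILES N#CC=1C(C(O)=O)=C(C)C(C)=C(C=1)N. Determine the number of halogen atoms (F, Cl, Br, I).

Scan the SMILES for the halogen motif — none present.
Groups that are present: 1 carboxylic acid, 1 nitrile, 1 primary amine.

0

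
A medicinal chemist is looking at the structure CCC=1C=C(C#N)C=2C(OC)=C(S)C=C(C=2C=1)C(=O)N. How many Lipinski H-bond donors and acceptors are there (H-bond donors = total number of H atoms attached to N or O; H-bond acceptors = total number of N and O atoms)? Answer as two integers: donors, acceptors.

2, 4

Donors: find every N or O and count the H atoms it carries.
  atom 7 (N): bond orders sum to 3 → 0 H
  atom 10 (O): bond orders sum to 2 → 0 H
  atom 19 (O): bond orders sum to 2 → 0 H
  atom 20 (N): bond orders sum to 1 → 2 H
Lipinski HBD = 2.
Acceptors: N atoms = 2, O atoms = 2 → HBA = 4.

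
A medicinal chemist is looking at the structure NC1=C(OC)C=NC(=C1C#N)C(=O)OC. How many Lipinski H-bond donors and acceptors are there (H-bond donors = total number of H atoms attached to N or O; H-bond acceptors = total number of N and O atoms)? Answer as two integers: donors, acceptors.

Donors: find every N or O and count the H atoms it carries.
  atom 1 (N): bond orders sum to 1 → 2 H
  atom 4 (O): bond orders sum to 2 → 0 H
  atom 7 (N): bond orders sum to 3 → 0 H
  atom 11 (N): bond orders sum to 3 → 0 H
  atom 13 (O): bond orders sum to 2 → 0 H
  atom 14 (O): bond orders sum to 2 → 0 H
Lipinski HBD = 2.
Acceptors: N atoms = 3, O atoms = 3 → HBA = 6.

2, 6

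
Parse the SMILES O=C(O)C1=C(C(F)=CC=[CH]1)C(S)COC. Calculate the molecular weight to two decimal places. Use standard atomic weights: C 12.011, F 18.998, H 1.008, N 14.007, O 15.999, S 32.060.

230.25 g/mol

First, the molecular formula is C10H11FO3S (counting implicit H from valence).
  C: 10 × 12.011 = 120.110
  F: 1 × 18.998 = 18.998
  H: 11 × 1.008 = 11.088
  O: 3 × 15.999 = 47.997
  S: 1 × 32.060 = 32.060
Sum: 10×12.011 + 1×18.998 + 11×1.008 + 3×15.999 + 1×32.060 = 230.253 → 230.25 g/mol.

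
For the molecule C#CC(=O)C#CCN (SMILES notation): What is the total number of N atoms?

Scan the SMILES for N atoms (remember two-letter symbols like Cl and Br are single atoms).
Nitrogen count: 1.

1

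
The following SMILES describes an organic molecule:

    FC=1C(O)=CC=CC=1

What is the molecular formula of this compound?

C6H5FO

Walk through each heavy atom and fill implicit hydrogens from standard valence (C 4, N 3, O 2, S 2, halogen 1):
  atom 1: F (halogen, monovalent) → 0 H
  atom 2: C, bond orders sum to 4 (valence 4) → 0 H
  atom 3: C, bond orders sum to 4 (valence 4) → 0 H
  atom 4: O, bond orders sum to 1 (valence 2) → 1 H
  atom 5: C, bond orders sum to 3 (valence 4) → 1 H
  atom 6: C, bond orders sum to 3 (valence 4) → 1 H
  atom 7: C, bond orders sum to 3 (valence 4) → 1 H
  atom 8: C, bond orders sum to 3 (valence 4) → 1 H
Totals → C:6, H:5, F:1, O:1.
In Hill order: C6H5FO.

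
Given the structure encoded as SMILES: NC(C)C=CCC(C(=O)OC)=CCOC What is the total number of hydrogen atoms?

19

Walk through each heavy atom and fill implicit hydrogens from standard valence (C 4, N 3, O 2, S 2, halogen 1):
  atom 1: N, bond orders sum to 1 (valence 3) → 2 H
  atom 2: C, bond orders sum to 3 (valence 4) → 1 H
  atom 3: C, bond orders sum to 1 (valence 4) → 3 H
  atom 4: C, bond orders sum to 3 (valence 4) → 1 H
  atom 5: C, bond orders sum to 3 (valence 4) → 1 H
  atom 6: C, bond orders sum to 2 (valence 4) → 2 H
  atom 7: C, bond orders sum to 4 (valence 4) → 0 H
  atom 8: C, bond orders sum to 4 (valence 4) → 0 H
  atom 9: O, bond orders sum to 2 (valence 2) → 0 H
  atom 10: O, bond orders sum to 2 (valence 2) → 0 H
  atom 11: C, bond orders sum to 1 (valence 4) → 3 H
  atom 12: C, bond orders sum to 3 (valence 4) → 1 H
  atom 13: C, bond orders sum to 2 (valence 4) → 2 H
  atom 14: O, bond orders sum to 2 (valence 2) → 0 H
  atom 15: C, bond orders sum to 1 (valence 4) → 3 H
Total hydrogens: 19.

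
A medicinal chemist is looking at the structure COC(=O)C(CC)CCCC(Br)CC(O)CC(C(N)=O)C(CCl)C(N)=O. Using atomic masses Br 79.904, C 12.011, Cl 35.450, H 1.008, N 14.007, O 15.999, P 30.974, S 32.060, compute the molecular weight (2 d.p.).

First, the molecular formula is C17H30BrClN2O5 (counting implicit H from valence).
  Br: 1 × 79.904 = 79.904
  C: 17 × 12.011 = 204.187
  Cl: 1 × 35.450 = 35.450
  H: 30 × 1.008 = 30.240
  N: 2 × 14.007 = 28.014
  O: 5 × 15.999 = 79.995
Sum: 1×79.904 + 17×12.011 + 1×35.450 + 30×1.008 + 2×14.007 + 5×15.999 = 457.790 → 457.79 g/mol.

457.79 g/mol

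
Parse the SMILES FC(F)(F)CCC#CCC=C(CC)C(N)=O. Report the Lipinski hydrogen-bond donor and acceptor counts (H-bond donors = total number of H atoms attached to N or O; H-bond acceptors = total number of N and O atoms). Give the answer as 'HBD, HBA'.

2, 2

Donors: find every N or O and count the H atoms it carries.
  atom 15 (N): bond orders sum to 1 → 2 H
  atom 16 (O): bond orders sum to 2 → 0 H
Lipinski HBD = 2.
Acceptors: N atoms = 1, O atoms = 1 → HBA = 2.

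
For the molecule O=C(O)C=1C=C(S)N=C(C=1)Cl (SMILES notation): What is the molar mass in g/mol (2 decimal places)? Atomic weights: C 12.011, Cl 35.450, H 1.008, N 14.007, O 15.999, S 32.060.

189.61 g/mol

First, the molecular formula is C6H4ClNO2S (counting implicit H from valence).
  C: 6 × 12.011 = 72.066
  Cl: 1 × 35.450 = 35.450
  H: 4 × 1.008 = 4.032
  N: 1 × 14.007 = 14.007
  O: 2 × 15.999 = 31.998
  S: 1 × 32.060 = 32.060
Sum: 6×12.011 + 1×35.450 + 4×1.008 + 1×14.007 + 2×15.999 + 1×32.060 = 189.613 → 189.61 g/mol.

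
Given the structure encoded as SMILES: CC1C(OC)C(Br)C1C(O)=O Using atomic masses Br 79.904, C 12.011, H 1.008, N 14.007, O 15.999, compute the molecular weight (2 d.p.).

223.07 g/mol

First, the molecular formula is C7H11BrO3 (counting implicit H from valence).
  Br: 1 × 79.904 = 79.904
  C: 7 × 12.011 = 84.077
  H: 11 × 1.008 = 11.088
  O: 3 × 15.999 = 47.997
Sum: 1×79.904 + 7×12.011 + 11×1.008 + 3×15.999 = 223.066 → 223.07 g/mol.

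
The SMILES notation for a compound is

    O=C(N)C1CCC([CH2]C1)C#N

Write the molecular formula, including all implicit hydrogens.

Walk through each heavy atom and fill implicit hydrogens from standard valence (C 4, N 3, O 2, S 2, halogen 1):
  atom 1: O, bond orders sum to 2 (valence 2) → 0 H
  atom 2: C, bond orders sum to 4 (valence 4) → 0 H
  atom 3: N, bond orders sum to 1 (valence 3) → 2 H
  atom 4: C, bond orders sum to 3 (valence 4) → 1 H
  atom 5: C, bond orders sum to 2 (valence 4) → 2 H
  atom 6: C, bond orders sum to 2 (valence 4) → 2 H
  atom 7: C, bond orders sum to 3 (valence 4) → 1 H
  atom 8: C with explicit H count 2
  atom 9: C, bond orders sum to 2 (valence 4) → 2 H
  atom 10: C, bond orders sum to 4 (valence 4) → 0 H
  atom 11: N, bond orders sum to 3 (valence 3) → 0 H
Totals → C:8, H:12, N:2, O:1.
In Hill order: C8H12N2O.

C8H12N2O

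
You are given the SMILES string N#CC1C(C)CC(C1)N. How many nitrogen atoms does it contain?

2

Scan the SMILES for N atoms (remember two-letter symbols like Cl and Br are single atoms).
Nitrogen count: 2.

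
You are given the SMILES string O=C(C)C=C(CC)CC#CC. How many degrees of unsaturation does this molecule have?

4

Degree of unsaturation = (number of rings) + (number of π bonds).
Ring closures in the SMILES: 0.
π bonds: 2 double bonds (each 1 DoU), 1 triple bond (each 2 DoU) → 4 DoU from unsaturation.
Total DoU = 0 + 4 = 4.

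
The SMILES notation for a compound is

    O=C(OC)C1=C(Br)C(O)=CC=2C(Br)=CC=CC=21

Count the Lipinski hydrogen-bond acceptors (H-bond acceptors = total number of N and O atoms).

N atoms: 0; O atoms: 3.
Lipinski HBA = 0 + 3 = 3.

3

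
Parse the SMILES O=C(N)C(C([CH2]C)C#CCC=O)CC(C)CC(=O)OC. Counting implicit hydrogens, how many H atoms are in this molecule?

23

Walk through each heavy atom and fill implicit hydrogens from standard valence (C 4, N 3, O 2, S 2, halogen 1):
  atom 1: O, bond orders sum to 2 (valence 2) → 0 H
  atom 2: C, bond orders sum to 4 (valence 4) → 0 H
  atom 3: N, bond orders sum to 1 (valence 3) → 2 H
  atom 4: C, bond orders sum to 3 (valence 4) → 1 H
  atom 5: C, bond orders sum to 3 (valence 4) → 1 H
  atom 6: C with explicit H count 2
  atom 7: C, bond orders sum to 1 (valence 4) → 3 H
  atom 8: C, bond orders sum to 4 (valence 4) → 0 H
  atom 9: C, bond orders sum to 4 (valence 4) → 0 H
  atom 10: C, bond orders sum to 2 (valence 4) → 2 H
  atom 11: C, bond orders sum to 3 (valence 4) → 1 H
  atom 12: O, bond orders sum to 2 (valence 2) → 0 H
  atom 13: C, bond orders sum to 2 (valence 4) → 2 H
  atom 14: C, bond orders sum to 3 (valence 4) → 1 H
  atom 15: C, bond orders sum to 1 (valence 4) → 3 H
  atom 16: C, bond orders sum to 2 (valence 4) → 2 H
  atom 17: C, bond orders sum to 4 (valence 4) → 0 H
  atom 18: O, bond orders sum to 2 (valence 2) → 0 H
  atom 19: O, bond orders sum to 2 (valence 2) → 0 H
  atom 20: C, bond orders sum to 1 (valence 4) → 3 H
Total hydrogens: 23.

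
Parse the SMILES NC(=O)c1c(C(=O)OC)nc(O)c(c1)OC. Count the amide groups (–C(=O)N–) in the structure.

1

The amide motif appears at heavy-atom position 2 in the SMILES.
Other groups present: 1 ester, 1 ether, 1 hydroxyl.
Amide count: 1.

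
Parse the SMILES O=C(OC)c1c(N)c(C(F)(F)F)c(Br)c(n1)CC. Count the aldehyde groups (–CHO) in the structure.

0

Scan the SMILES for the aldehyde motif — none present.
Groups that are present: 1 ester, 1 primary amine.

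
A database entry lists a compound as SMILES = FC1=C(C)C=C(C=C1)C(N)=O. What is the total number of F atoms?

Scan the SMILES for F atoms (remember two-letter symbols like Cl and Br are single atoms).
Fluorine count: 1.

1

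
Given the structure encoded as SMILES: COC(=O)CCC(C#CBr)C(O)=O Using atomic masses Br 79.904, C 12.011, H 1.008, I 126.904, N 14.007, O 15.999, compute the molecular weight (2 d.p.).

First, the molecular formula is C8H9BrO4 (counting implicit H from valence).
  Br: 1 × 79.904 = 79.904
  C: 8 × 12.011 = 96.088
  H: 9 × 1.008 = 9.072
  O: 4 × 15.999 = 63.996
Sum: 1×79.904 + 8×12.011 + 9×1.008 + 4×15.999 = 249.060 → 249.06 g/mol.

249.06 g/mol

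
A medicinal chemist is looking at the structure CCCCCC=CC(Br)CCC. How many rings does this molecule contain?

0

In SMILES, each pair of matching ring-closure digits denotes one ring-closing bond; the number of such bonds equals the number of independent rings.
Ring-closure bonds here: 0.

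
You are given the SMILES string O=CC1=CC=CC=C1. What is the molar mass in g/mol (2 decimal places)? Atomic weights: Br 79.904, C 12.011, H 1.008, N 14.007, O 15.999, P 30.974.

First, the molecular formula is C7H6O (counting implicit H from valence).
  C: 7 × 12.011 = 84.077
  H: 6 × 1.008 = 6.048
  O: 1 × 15.999 = 15.999
Sum: 7×12.011 + 6×1.008 + 1×15.999 = 106.124 → 106.12 g/mol.

106.12 g/mol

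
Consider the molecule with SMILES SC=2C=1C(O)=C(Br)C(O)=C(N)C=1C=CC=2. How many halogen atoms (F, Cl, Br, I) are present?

Halogen atoms appear at heavy-atom position 7 (1×Br).
Other groups present: 2 hydroxyl, 1 primary amine, 1 thiol.
Halogen count: 1.

1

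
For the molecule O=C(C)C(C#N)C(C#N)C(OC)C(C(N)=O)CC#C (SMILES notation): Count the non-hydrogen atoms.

19

Every atom symbol written in the SMILES (organic subset) is one heavy atom; implicit H are not written.
Heavy atoms by element → C:13, N:3, O:3.
Total: 19.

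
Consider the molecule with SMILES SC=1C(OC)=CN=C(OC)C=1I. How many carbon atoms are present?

7

Count every carbon token in the SMILES (each C, including those in ring-closure positions and inside branches).
Carbon count: 7.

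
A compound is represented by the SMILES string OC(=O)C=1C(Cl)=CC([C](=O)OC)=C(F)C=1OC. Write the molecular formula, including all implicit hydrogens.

C10H8ClFO5

Walk through each heavy atom and fill implicit hydrogens from standard valence (C 4, N 3, O 2, S 2, halogen 1):
  atom 1: O, bond orders sum to 1 (valence 2) → 1 H
  atom 2: C, bond orders sum to 4 (valence 4) → 0 H
  atom 3: O, bond orders sum to 2 (valence 2) → 0 H
  atom 4: C, bond orders sum to 4 (valence 4) → 0 H
  atom 5: C, bond orders sum to 4 (valence 4) → 0 H
  atom 6: Cl (halogen, monovalent) → 0 H
  atom 7: C, bond orders sum to 3 (valence 4) → 1 H
  atom 8: C, bond orders sum to 4 (valence 4) → 0 H
  atom 9: C with explicit H count 0
  atom 10: O, bond orders sum to 2 (valence 2) → 0 H
  atom 11: O, bond orders sum to 2 (valence 2) → 0 H
  atom 12: C, bond orders sum to 1 (valence 4) → 3 H
  atom 13: C, bond orders sum to 4 (valence 4) → 0 H
  atom 14: F (halogen, monovalent) → 0 H
  atom 15: C, bond orders sum to 4 (valence 4) → 0 H
  atom 16: O, bond orders sum to 2 (valence 2) → 0 H
  atom 17: C, bond orders sum to 1 (valence 4) → 3 H
Totals → C:10, H:8, Cl:1, F:1, O:5.
In Hill order: C10H8ClFO5.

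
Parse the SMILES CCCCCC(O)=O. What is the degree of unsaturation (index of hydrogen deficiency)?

Molecular formula: C6H12O2.
DoU = (2C + 2 + N − H − X) / 2, where X is the halogen count and O/S are ignored.
    = (2·6 + 2 + 0 − 12 − 0) / 2 = 2 / 2 = 1.

1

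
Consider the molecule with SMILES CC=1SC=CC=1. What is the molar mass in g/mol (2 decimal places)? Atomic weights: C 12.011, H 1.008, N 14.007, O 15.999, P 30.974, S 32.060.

98.16 g/mol

First, the molecular formula is C5H6S (counting implicit H from valence).
  C: 5 × 12.011 = 60.055
  H: 6 × 1.008 = 6.048
  S: 1 × 32.060 = 32.060
Sum: 5×12.011 + 6×1.008 + 1×32.060 = 98.163 → 98.16 g/mol.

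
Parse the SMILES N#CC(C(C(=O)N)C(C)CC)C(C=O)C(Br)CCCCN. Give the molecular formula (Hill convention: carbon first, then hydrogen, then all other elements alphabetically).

C15H26BrN3O2

Walk through each heavy atom and fill implicit hydrogens from standard valence (C 4, N 3, O 2, S 2, halogen 1):
  atom 1: N, bond orders sum to 3 (valence 3) → 0 H
  atom 2: C, bond orders sum to 4 (valence 4) → 0 H
  atom 3: C, bond orders sum to 3 (valence 4) → 1 H
  atom 4: C, bond orders sum to 3 (valence 4) → 1 H
  atom 5: C, bond orders sum to 4 (valence 4) → 0 H
  atom 6: O, bond orders sum to 2 (valence 2) → 0 H
  atom 7: N, bond orders sum to 1 (valence 3) → 2 H
  atom 8: C, bond orders sum to 3 (valence 4) → 1 H
  atom 9: C, bond orders sum to 1 (valence 4) → 3 H
  atom 10: C, bond orders sum to 2 (valence 4) → 2 H
  atom 11: C, bond orders sum to 1 (valence 4) → 3 H
  atom 12: C, bond orders sum to 3 (valence 4) → 1 H
  atom 13: C, bond orders sum to 3 (valence 4) → 1 H
  atom 14: O, bond orders sum to 2 (valence 2) → 0 H
  atom 15: C, bond orders sum to 3 (valence 4) → 1 H
  atom 16: Br (halogen, monovalent) → 0 H
  atom 17: C, bond orders sum to 2 (valence 4) → 2 H
  atom 18: C, bond orders sum to 2 (valence 4) → 2 H
  atom 19: C, bond orders sum to 2 (valence 4) → 2 H
  atom 20: C, bond orders sum to 2 (valence 4) → 2 H
  atom 21: N, bond orders sum to 1 (valence 3) → 2 H
Totals → C:15, H:26, Br:1, N:3, O:2.
In Hill order: C15H26BrN3O2.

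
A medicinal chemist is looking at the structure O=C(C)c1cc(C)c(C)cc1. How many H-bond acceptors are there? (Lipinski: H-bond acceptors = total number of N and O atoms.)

1

N atoms: 0; O atoms: 1.
Lipinski HBA = 0 + 1 = 1.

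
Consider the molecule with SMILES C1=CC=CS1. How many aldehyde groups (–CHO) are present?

0

Scan the SMILES for the aldehyde motif — none present.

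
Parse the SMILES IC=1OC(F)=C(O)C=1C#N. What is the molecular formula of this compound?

Walk through each heavy atom and fill implicit hydrogens from standard valence (C 4, N 3, O 2, S 2, halogen 1):
  atom 1: I (halogen, monovalent) → 0 H
  atom 2: C, bond orders sum to 4 (valence 4) → 0 H
  atom 3: O, bond orders sum to 2 (valence 2) → 0 H
  atom 4: C, bond orders sum to 4 (valence 4) → 0 H
  atom 5: F (halogen, monovalent) → 0 H
  atom 6: C, bond orders sum to 4 (valence 4) → 0 H
  atom 7: O, bond orders sum to 1 (valence 2) → 1 H
  atom 8: C, bond orders sum to 4 (valence 4) → 0 H
  atom 9: C, bond orders sum to 4 (valence 4) → 0 H
  atom 10: N, bond orders sum to 3 (valence 3) → 0 H
Totals → C:5, H:1, F:1, I:1, N:1, O:2.
In Hill order: C5HFINO2.

C5HFINO2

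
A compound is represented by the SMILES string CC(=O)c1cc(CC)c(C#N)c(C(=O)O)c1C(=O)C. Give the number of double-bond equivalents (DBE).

Molecular formula: C14H13NO4.
DoU = (2C + 2 + N − H − X) / 2, where X is the halogen count and O/S are ignored.
    = (2·14 + 2 + 1 − 13 − 0) / 2 = 18 / 2 = 9.

9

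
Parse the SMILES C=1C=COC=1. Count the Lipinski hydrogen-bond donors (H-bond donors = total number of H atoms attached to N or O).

Donors: find every N or O and count the H atoms it carries.
  atom 4 (O): bond orders sum to 2 → 0 H
Lipinski HBD = 0.

0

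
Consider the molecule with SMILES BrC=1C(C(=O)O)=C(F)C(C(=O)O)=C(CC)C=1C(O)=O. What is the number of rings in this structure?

In SMILES, each pair of matching ring-closure digits denotes one ring-closing bond; the number of such bonds equals the number of independent rings.
Ring-closure bonds here: 1.

1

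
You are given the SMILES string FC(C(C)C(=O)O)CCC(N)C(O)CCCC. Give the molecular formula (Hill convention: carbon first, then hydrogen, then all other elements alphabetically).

Walk through each heavy atom and fill implicit hydrogens from standard valence (C 4, N 3, O 2, S 2, halogen 1):
  atom 1: F (halogen, monovalent) → 0 H
  atom 2: C, bond orders sum to 3 (valence 4) → 1 H
  atom 3: C, bond orders sum to 3 (valence 4) → 1 H
  atom 4: C, bond orders sum to 1 (valence 4) → 3 H
  atom 5: C, bond orders sum to 4 (valence 4) → 0 H
  atom 6: O, bond orders sum to 2 (valence 2) → 0 H
  atom 7: O, bond orders sum to 1 (valence 2) → 1 H
  atom 8: C, bond orders sum to 2 (valence 4) → 2 H
  atom 9: C, bond orders sum to 2 (valence 4) → 2 H
  atom 10: C, bond orders sum to 3 (valence 4) → 1 H
  atom 11: N, bond orders sum to 1 (valence 3) → 2 H
  atom 12: C, bond orders sum to 3 (valence 4) → 1 H
  atom 13: O, bond orders sum to 1 (valence 2) → 1 H
  atom 14: C, bond orders sum to 2 (valence 4) → 2 H
  atom 15: C, bond orders sum to 2 (valence 4) → 2 H
  atom 16: C, bond orders sum to 2 (valence 4) → 2 H
  atom 17: C, bond orders sum to 1 (valence 4) → 3 H
Totals → C:12, H:24, F:1, N:1, O:3.
In Hill order: C12H24FNO3.

C12H24FNO3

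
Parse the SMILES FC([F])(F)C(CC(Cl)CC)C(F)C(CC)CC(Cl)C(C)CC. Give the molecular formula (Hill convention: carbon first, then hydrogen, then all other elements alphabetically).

C16H28Cl2F4

Walk through each heavy atom and fill implicit hydrogens from standard valence (C 4, N 3, O 2, S 2, halogen 1):
  atom 1: F (halogen, monovalent) → 0 H
  atom 2: C, bond orders sum to 4 (valence 4) → 0 H
  atom 3: F with explicit H count 0
  atom 4: F (halogen, monovalent) → 0 H
  atom 5: C, bond orders sum to 3 (valence 4) → 1 H
  atom 6: C, bond orders sum to 2 (valence 4) → 2 H
  atom 7: C, bond orders sum to 3 (valence 4) → 1 H
  atom 8: Cl (halogen, monovalent) → 0 H
  atom 9: C, bond orders sum to 2 (valence 4) → 2 H
  atom 10: C, bond orders sum to 1 (valence 4) → 3 H
  atom 11: C, bond orders sum to 3 (valence 4) → 1 H
  atom 12: F (halogen, monovalent) → 0 H
  atom 13: C, bond orders sum to 3 (valence 4) → 1 H
  atom 14: C, bond orders sum to 2 (valence 4) → 2 H
  atom 15: C, bond orders sum to 1 (valence 4) → 3 H
  atom 16: C, bond orders sum to 2 (valence 4) → 2 H
  atom 17: C, bond orders sum to 3 (valence 4) → 1 H
  atom 18: Cl (halogen, monovalent) → 0 H
  atom 19: C, bond orders sum to 3 (valence 4) → 1 H
  atom 20: C, bond orders sum to 1 (valence 4) → 3 H
  atom 21: C, bond orders sum to 2 (valence 4) → 2 H
  atom 22: C, bond orders sum to 1 (valence 4) → 3 H
Totals → C:16, H:28, Cl:2, F:4.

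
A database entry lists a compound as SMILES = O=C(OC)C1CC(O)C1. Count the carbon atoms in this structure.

6

Count every carbon token in the SMILES (each C, including those in ring-closure positions and inside branches).
Carbon count: 6.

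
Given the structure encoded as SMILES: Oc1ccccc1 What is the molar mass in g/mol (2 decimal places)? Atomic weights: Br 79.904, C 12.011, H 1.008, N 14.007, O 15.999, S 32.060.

First, the molecular formula is C6H6O (counting implicit H from valence).
  C: 6 × 12.011 = 72.066
  H: 6 × 1.008 = 6.048
  O: 1 × 15.999 = 15.999
Sum: 6×12.011 + 6×1.008 + 1×15.999 = 94.113 → 94.11 g/mol.

94.11 g/mol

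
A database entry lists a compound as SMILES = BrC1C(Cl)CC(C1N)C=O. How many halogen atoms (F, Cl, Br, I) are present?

2

Halogen atoms appear at heavy-atom positions 1, 4 (1×Br, 1×Cl).
Other groups present: 1 aldehyde, 1 primary amine.
Halogen count: 2.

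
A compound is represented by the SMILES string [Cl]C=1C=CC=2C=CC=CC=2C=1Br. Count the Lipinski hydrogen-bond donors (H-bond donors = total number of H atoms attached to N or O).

Donors: find every N or O and count the H atoms it carries.
  (no N or O atoms present)
Lipinski HBD = 0.

0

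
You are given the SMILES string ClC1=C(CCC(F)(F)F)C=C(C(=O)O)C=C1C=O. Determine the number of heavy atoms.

18

Every atom symbol written in the SMILES (organic subset) is one heavy atom; implicit H are not written.
Heavy atoms by element → C:11, Cl:1, F:3, O:3.
Total: 18.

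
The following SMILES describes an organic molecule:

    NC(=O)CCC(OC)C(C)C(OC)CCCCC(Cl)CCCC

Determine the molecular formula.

C18H36ClNO3

Walk through each heavy atom and fill implicit hydrogens from standard valence (C 4, N 3, O 2, S 2, halogen 1):
  atom 1: N, bond orders sum to 1 (valence 3) → 2 H
  atom 2: C, bond orders sum to 4 (valence 4) → 0 H
  atom 3: O, bond orders sum to 2 (valence 2) → 0 H
  atom 4: C, bond orders sum to 2 (valence 4) → 2 H
  atom 5: C, bond orders sum to 2 (valence 4) → 2 H
  atom 6: C, bond orders sum to 3 (valence 4) → 1 H
  atom 7: O, bond orders sum to 2 (valence 2) → 0 H
  atom 8: C, bond orders sum to 1 (valence 4) → 3 H
  atom 9: C, bond orders sum to 3 (valence 4) → 1 H
  atom 10: C, bond orders sum to 1 (valence 4) → 3 H
  atom 11: C, bond orders sum to 3 (valence 4) → 1 H
  atom 12: O, bond orders sum to 2 (valence 2) → 0 H
  atom 13: C, bond orders sum to 1 (valence 4) → 3 H
  atom 14: C, bond orders sum to 2 (valence 4) → 2 H
  atom 15: C, bond orders sum to 2 (valence 4) → 2 H
  atom 16: C, bond orders sum to 2 (valence 4) → 2 H
  atom 17: C, bond orders sum to 2 (valence 4) → 2 H
  atom 18: C, bond orders sum to 3 (valence 4) → 1 H
  atom 19: Cl (halogen, monovalent) → 0 H
  atom 20: C, bond orders sum to 2 (valence 4) → 2 H
  atom 21: C, bond orders sum to 2 (valence 4) → 2 H
  atom 22: C, bond orders sum to 2 (valence 4) → 2 H
  atom 23: C, bond orders sum to 1 (valence 4) → 3 H
Totals → C:18, H:36, Cl:1, N:1, O:3.
In Hill order: C18H36ClNO3.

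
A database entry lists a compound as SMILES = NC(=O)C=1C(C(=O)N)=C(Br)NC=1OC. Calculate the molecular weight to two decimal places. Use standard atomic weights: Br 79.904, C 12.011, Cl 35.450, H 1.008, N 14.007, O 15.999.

First, the molecular formula is C7H8BrN3O3 (counting implicit H from valence).
  Br: 1 × 79.904 = 79.904
  C: 7 × 12.011 = 84.077
  H: 8 × 1.008 = 8.064
  N: 3 × 14.007 = 42.021
  O: 3 × 15.999 = 47.997
Sum: 1×79.904 + 7×12.011 + 8×1.008 + 3×14.007 + 3×15.999 = 262.063 → 262.06 g/mol.

262.06 g/mol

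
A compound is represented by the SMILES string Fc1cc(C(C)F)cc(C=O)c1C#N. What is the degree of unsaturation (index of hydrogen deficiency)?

Molecular formula: C10H7F2NO.
DoU = (2C + 2 + N − H − X) / 2, where X is the halogen count and O/S are ignored.
    = (2·10 + 2 + 1 − 7 − 2) / 2 = 14 / 2 = 7.

7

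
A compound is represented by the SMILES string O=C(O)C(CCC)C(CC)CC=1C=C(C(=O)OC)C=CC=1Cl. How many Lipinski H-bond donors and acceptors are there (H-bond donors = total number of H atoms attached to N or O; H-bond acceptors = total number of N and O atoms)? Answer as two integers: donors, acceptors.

1, 4

Donors: find every N or O and count the H atoms it carries.
  atom 1 (O): bond orders sum to 2 → 0 H
  atom 3 (O): bond orders sum to 1 → 1 H
  atom 16 (O): bond orders sum to 2 → 0 H
  atom 17 (O): bond orders sum to 2 → 0 H
Lipinski HBD = 1.
Acceptors: N atoms = 0, O atoms = 4 → HBA = 4.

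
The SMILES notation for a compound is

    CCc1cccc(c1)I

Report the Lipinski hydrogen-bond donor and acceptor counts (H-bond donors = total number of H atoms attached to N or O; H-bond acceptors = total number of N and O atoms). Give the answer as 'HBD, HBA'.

Donors: find every N or O and count the H atoms it carries.
  (no N or O atoms present)
Lipinski HBD = 0.
Acceptors: N atoms = 0, O atoms = 0 → HBA = 0.

0, 0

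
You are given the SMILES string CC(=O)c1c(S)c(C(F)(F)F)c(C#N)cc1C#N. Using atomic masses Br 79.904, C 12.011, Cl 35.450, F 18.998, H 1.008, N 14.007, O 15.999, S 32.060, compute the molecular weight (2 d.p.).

270.23 g/mol

First, the molecular formula is C11H5F3N2OS (counting implicit H from valence).
  C: 11 × 12.011 = 132.121
  F: 3 × 18.998 = 56.994
  H: 5 × 1.008 = 5.040
  N: 2 × 14.007 = 28.014
  O: 1 × 15.999 = 15.999
  S: 1 × 32.060 = 32.060
Sum: 11×12.011 + 3×18.998 + 5×1.008 + 2×14.007 + 1×15.999 + 1×32.060 = 270.228 → 270.23 g/mol.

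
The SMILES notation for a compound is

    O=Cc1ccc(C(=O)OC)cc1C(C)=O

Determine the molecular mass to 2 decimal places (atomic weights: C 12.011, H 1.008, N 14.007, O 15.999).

206.20 g/mol

First, the molecular formula is C11H10O4 (counting implicit H from valence).
  C: 11 × 12.011 = 132.121
  H: 10 × 1.008 = 10.080
  O: 4 × 15.999 = 63.996
Sum: 11×12.011 + 10×1.008 + 4×15.999 = 206.197 → 206.20 g/mol.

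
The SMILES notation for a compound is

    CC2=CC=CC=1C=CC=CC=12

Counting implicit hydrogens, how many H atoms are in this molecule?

10

Walk through each heavy atom and fill implicit hydrogens from standard valence (C 4, N 3, O 2, S 2, halogen 1):
  atom 1: C, bond orders sum to 1 (valence 4) → 3 H
  atom 2: C, bond orders sum to 4 (valence 4) → 0 H
  atom 3: C, bond orders sum to 3 (valence 4) → 1 H
  atom 4: C, bond orders sum to 3 (valence 4) → 1 H
  atom 5: C, bond orders sum to 3 (valence 4) → 1 H
  atom 6: C, bond orders sum to 4 (valence 4) → 0 H
  atom 7: C, bond orders sum to 3 (valence 4) → 1 H
  atom 8: C, bond orders sum to 3 (valence 4) → 1 H
  atom 9: C, bond orders sum to 3 (valence 4) → 1 H
  atom 10: C, bond orders sum to 3 (valence 4) → 1 H
  atom 11: C, bond orders sum to 4 (valence 4) → 0 H
Total hydrogens: 10.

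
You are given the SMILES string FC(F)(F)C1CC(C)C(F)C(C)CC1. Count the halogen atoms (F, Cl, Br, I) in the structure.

Halogen atoms appear at heavy-atom positions 1, 3, 4, 10 (4×F).
Halogen count: 4.

4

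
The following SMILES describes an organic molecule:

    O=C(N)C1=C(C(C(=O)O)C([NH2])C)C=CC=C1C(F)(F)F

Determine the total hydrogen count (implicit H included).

13

Walk through each heavy atom and fill implicit hydrogens from standard valence (C 4, N 3, O 2, S 2, halogen 1):
  atom 1: O, bond orders sum to 2 (valence 2) → 0 H
  atom 2: C, bond orders sum to 4 (valence 4) → 0 H
  atom 3: N, bond orders sum to 1 (valence 3) → 2 H
  atom 4: C, bond orders sum to 4 (valence 4) → 0 H
  atom 5: C, bond orders sum to 4 (valence 4) → 0 H
  atom 6: C, bond orders sum to 3 (valence 4) → 1 H
  atom 7: C, bond orders sum to 4 (valence 4) → 0 H
  atom 8: O, bond orders sum to 2 (valence 2) → 0 H
  atom 9: O, bond orders sum to 1 (valence 2) → 1 H
  atom 10: C, bond orders sum to 3 (valence 4) → 1 H
  atom 11: N with explicit H count 2
  atom 12: C, bond orders sum to 1 (valence 4) → 3 H
  atom 13: C, bond orders sum to 3 (valence 4) → 1 H
  atom 14: C, bond orders sum to 3 (valence 4) → 1 H
  atom 15: C, bond orders sum to 3 (valence 4) → 1 H
  atom 16: C, bond orders sum to 4 (valence 4) → 0 H
  atom 17: C, bond orders sum to 4 (valence 4) → 0 H
  atom 18: F (halogen, monovalent) → 0 H
  atom 19: F (halogen, monovalent) → 0 H
  atom 20: F (halogen, monovalent) → 0 H
Total hydrogens: 13.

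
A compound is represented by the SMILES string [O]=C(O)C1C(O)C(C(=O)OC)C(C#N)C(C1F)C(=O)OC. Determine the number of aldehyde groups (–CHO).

0

Scan the SMILES for the aldehyde motif — none present.
Groups that are present: 1 carboxylic acid, 2 ester, 1 hydroxyl, 1 nitrile.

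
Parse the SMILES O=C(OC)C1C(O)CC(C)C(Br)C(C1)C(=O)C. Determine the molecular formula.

Walk through each heavy atom and fill implicit hydrogens from standard valence (C 4, N 3, O 2, S 2, halogen 1):
  atom 1: O, bond orders sum to 2 (valence 2) → 0 H
  atom 2: C, bond orders sum to 4 (valence 4) → 0 H
  atom 3: O, bond orders sum to 2 (valence 2) → 0 H
  atom 4: C, bond orders sum to 1 (valence 4) → 3 H
  atom 5: C, bond orders sum to 3 (valence 4) → 1 H
  atom 6: C, bond orders sum to 3 (valence 4) → 1 H
  atom 7: O, bond orders sum to 1 (valence 2) → 1 H
  atom 8: C, bond orders sum to 2 (valence 4) → 2 H
  atom 9: C, bond orders sum to 3 (valence 4) → 1 H
  atom 10: C, bond orders sum to 1 (valence 4) → 3 H
  atom 11: C, bond orders sum to 3 (valence 4) → 1 H
  atom 12: Br (halogen, monovalent) → 0 H
  atom 13: C, bond orders sum to 3 (valence 4) → 1 H
  atom 14: C, bond orders sum to 2 (valence 4) → 2 H
  atom 15: C, bond orders sum to 4 (valence 4) → 0 H
  atom 16: O, bond orders sum to 2 (valence 2) → 0 H
  atom 17: C, bond orders sum to 1 (valence 4) → 3 H
Totals → C:12, H:19, Br:1, O:4.
In Hill order: C12H19BrO4.

C12H19BrO4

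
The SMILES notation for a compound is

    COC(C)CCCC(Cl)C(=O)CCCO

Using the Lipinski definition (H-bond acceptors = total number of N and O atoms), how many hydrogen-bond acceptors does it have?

N atoms: 0; O atoms: 3.
Lipinski HBA = 0 + 3 = 3.

3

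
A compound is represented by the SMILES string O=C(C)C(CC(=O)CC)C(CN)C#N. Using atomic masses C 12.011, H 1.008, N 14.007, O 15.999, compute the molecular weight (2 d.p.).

First, the molecular formula is C10H16N2O2 (counting implicit H from valence).
  C: 10 × 12.011 = 120.110
  H: 16 × 1.008 = 16.128
  N: 2 × 14.007 = 28.014
  O: 2 × 15.999 = 31.998
Sum: 10×12.011 + 16×1.008 + 2×14.007 + 2×15.999 = 196.250 → 196.25 g/mol.

196.25 g/mol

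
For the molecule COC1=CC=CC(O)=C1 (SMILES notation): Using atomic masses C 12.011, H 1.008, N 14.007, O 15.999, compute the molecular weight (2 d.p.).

First, the molecular formula is C7H8O2 (counting implicit H from valence).
  C: 7 × 12.011 = 84.077
  H: 8 × 1.008 = 8.064
  O: 2 × 15.999 = 31.998
Sum: 7×12.011 + 8×1.008 + 2×15.999 = 124.139 → 124.14 g/mol.

124.14 g/mol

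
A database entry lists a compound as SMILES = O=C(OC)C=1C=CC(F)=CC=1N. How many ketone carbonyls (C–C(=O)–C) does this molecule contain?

Scan the SMILES for the ketone motif — none present.
Groups that are present: 1 ester, 1 primary amine.

0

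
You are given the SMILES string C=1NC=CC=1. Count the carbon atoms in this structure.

4

Count every carbon token in the SMILES (each C, including those in ring-closure positions and inside branches).
Carbon count: 4.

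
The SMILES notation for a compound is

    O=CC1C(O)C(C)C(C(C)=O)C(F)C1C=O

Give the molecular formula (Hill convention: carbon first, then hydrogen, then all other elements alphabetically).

Walk through each heavy atom and fill implicit hydrogens from standard valence (C 4, N 3, O 2, S 2, halogen 1):
  atom 1: O, bond orders sum to 2 (valence 2) → 0 H
  atom 2: C, bond orders sum to 3 (valence 4) → 1 H
  atom 3: C, bond orders sum to 3 (valence 4) → 1 H
  atom 4: C, bond orders sum to 3 (valence 4) → 1 H
  atom 5: O, bond orders sum to 1 (valence 2) → 1 H
  atom 6: C, bond orders sum to 3 (valence 4) → 1 H
  atom 7: C, bond orders sum to 1 (valence 4) → 3 H
  atom 8: C, bond orders sum to 3 (valence 4) → 1 H
  atom 9: C, bond orders sum to 4 (valence 4) → 0 H
  atom 10: C, bond orders sum to 1 (valence 4) → 3 H
  atom 11: O, bond orders sum to 2 (valence 2) → 0 H
  atom 12: C, bond orders sum to 3 (valence 4) → 1 H
  atom 13: F (halogen, monovalent) → 0 H
  atom 14: C, bond orders sum to 3 (valence 4) → 1 H
  atom 15: C, bond orders sum to 3 (valence 4) → 1 H
  atom 16: O, bond orders sum to 2 (valence 2) → 0 H
Totals → C:11, H:15, F:1, O:4.

C11H15FO4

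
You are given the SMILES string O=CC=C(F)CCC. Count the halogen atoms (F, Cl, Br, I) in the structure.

Halogen atoms appear at heavy-atom position 5 (1×F).
Other groups present: 1 aldehyde, 1 alkene.
Halogen count: 1.

1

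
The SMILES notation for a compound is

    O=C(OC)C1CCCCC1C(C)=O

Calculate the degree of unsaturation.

3

Degree of unsaturation = (number of rings) + (number of π bonds).
Ring closures in the SMILES: 1.
π bonds: 2 double bonds (each 1 DoU) → 2 DoU from unsaturation.
Total DoU = 1 + 2 = 3.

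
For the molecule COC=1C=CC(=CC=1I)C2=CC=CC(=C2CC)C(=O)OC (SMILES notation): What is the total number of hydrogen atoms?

17

Walk through each heavy atom and fill implicit hydrogens from standard valence (C 4, N 3, O 2, S 2, halogen 1):
  atom 1: C, bond orders sum to 1 (valence 4) → 3 H
  atom 2: O, bond orders sum to 2 (valence 2) → 0 H
  atom 3: C, bond orders sum to 4 (valence 4) → 0 H
  atom 4: C, bond orders sum to 3 (valence 4) → 1 H
  atom 5: C, bond orders sum to 3 (valence 4) → 1 H
  atom 6: C, bond orders sum to 4 (valence 4) → 0 H
  atom 7: C, bond orders sum to 3 (valence 4) → 1 H
  atom 8: C, bond orders sum to 4 (valence 4) → 0 H
  atom 9: I (halogen, monovalent) → 0 H
  atom 10: C, bond orders sum to 4 (valence 4) → 0 H
  atom 11: C, bond orders sum to 3 (valence 4) → 1 H
  atom 12: C, bond orders sum to 3 (valence 4) → 1 H
  atom 13: C, bond orders sum to 3 (valence 4) → 1 H
  atom 14: C, bond orders sum to 4 (valence 4) → 0 H
  atom 15: C, bond orders sum to 4 (valence 4) → 0 H
  atom 16: C, bond orders sum to 2 (valence 4) → 2 H
  atom 17: C, bond orders sum to 1 (valence 4) → 3 H
  atom 18: C, bond orders sum to 4 (valence 4) → 0 H
  atom 19: O, bond orders sum to 2 (valence 2) → 0 H
  atom 20: O, bond orders sum to 2 (valence 2) → 0 H
  atom 21: C, bond orders sum to 1 (valence 4) → 3 H
Total hydrogens: 17.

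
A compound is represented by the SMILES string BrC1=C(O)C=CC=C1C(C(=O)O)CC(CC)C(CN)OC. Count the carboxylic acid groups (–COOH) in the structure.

The carboxylic acid motif appears at heavy-atom position 10 in the SMILES.
Other groups present: 1 ether, 1 hydroxyl, 1 primary amine.
Carboxylic acid count: 1.

1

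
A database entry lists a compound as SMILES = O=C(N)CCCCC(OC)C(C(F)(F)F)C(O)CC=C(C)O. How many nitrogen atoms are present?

1

Scan the SMILES for N atoms (remember two-letter symbols like Cl and Br are single atoms).
Nitrogen count: 1.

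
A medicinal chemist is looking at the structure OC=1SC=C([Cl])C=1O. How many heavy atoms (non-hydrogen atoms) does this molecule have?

Every atom symbol written in the SMILES (organic subset) is one heavy atom; implicit H are not written.
Heavy atoms by element → C:4, Cl:1, O:2, S:1.
Total: 8.

8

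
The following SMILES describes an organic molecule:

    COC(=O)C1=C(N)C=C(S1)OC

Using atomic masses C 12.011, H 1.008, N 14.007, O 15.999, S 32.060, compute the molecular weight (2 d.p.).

187.21 g/mol

First, the molecular formula is C7H9NO3S (counting implicit H from valence).
  C: 7 × 12.011 = 84.077
  H: 9 × 1.008 = 9.072
  N: 1 × 14.007 = 14.007
  O: 3 × 15.999 = 47.997
  S: 1 × 32.060 = 32.060
Sum: 7×12.011 + 9×1.008 + 1×14.007 + 3×15.999 + 1×32.060 = 187.213 → 187.21 g/mol.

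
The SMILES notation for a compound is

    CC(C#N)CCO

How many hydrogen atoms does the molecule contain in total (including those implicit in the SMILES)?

9

Walk through each heavy atom and fill implicit hydrogens from standard valence (C 4, N 3, O 2, S 2, halogen 1):
  atom 1: C, bond orders sum to 1 (valence 4) → 3 H
  atom 2: C, bond orders sum to 3 (valence 4) → 1 H
  atom 3: C, bond orders sum to 4 (valence 4) → 0 H
  atom 4: N, bond orders sum to 3 (valence 3) → 0 H
  atom 5: C, bond orders sum to 2 (valence 4) → 2 H
  atom 6: C, bond orders sum to 2 (valence 4) → 2 H
  atom 7: O, bond orders sum to 1 (valence 2) → 1 H
Total hydrogens: 9.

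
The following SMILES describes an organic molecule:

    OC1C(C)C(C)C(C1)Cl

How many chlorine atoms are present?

1

Scan the SMILES for Cl atoms (remember two-letter symbols like Cl and Br are single atoms).
Chlorine count: 1.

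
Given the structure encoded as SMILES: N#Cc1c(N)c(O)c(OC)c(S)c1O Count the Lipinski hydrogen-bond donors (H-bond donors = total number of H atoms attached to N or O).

4

Donors: find every N or O and count the H atoms it carries.
  atom 1 (N): bond orders sum to 3 → 0 H
  atom 5 (N): bond orders sum to 1 → 2 H
  atom 7 (O): bond orders sum to 1 → 1 H
  atom 9 (O): bond orders sum to 2 → 0 H
  atom 14 (O): bond orders sum to 1 → 1 H
Lipinski HBD = 4.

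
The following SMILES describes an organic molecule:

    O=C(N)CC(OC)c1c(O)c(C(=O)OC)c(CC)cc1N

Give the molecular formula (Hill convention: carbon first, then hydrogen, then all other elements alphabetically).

Walk through each heavy atom and fill implicit hydrogens from standard valence (C 4, N 3, O 2, S 2, halogen 1); for lowercase aromatic atoms, an aromatic c carries 1 H when it has two neighbours and 0 H with three, and aromatic n carries 0 H:
  atom 1: O, bond orders sum to 2 (valence 2) → 0 H
  atom 2: C, bond orders sum to 4 (valence 4) → 0 H
  atom 3: N, bond orders sum to 1 (valence 3) → 2 H
  atom 4: C, bond orders sum to 2 (valence 4) → 2 H
  atom 5: C, bond orders sum to 3 (valence 4) → 1 H
  atom 6: O, bond orders sum to 2 (valence 2) → 0 H
  atom 7: C, bond orders sum to 1 (valence 4) → 3 H
  atom 8: aromatic c, 3 neighbours → 0 H
  atom 9: aromatic c, 3 neighbours → 0 H
  atom 10: O, bond orders sum to 1 (valence 2) → 1 H
  atom 11: aromatic c, 3 neighbours → 0 H
  atom 12: C, bond orders sum to 4 (valence 4) → 0 H
  atom 13: O, bond orders sum to 2 (valence 2) → 0 H
  atom 14: O, bond orders sum to 2 (valence 2) → 0 H
  atom 15: C, bond orders sum to 1 (valence 4) → 3 H
  atom 16: aromatic c, 3 neighbours → 0 H
  atom 17: C, bond orders sum to 2 (valence 4) → 2 H
  atom 18: C, bond orders sum to 1 (valence 4) → 3 H
  atom 19: aromatic c, 2 neighbours → 1 H
  atom 20: aromatic c, 3 neighbours → 0 H
  atom 21: N, bond orders sum to 1 (valence 3) → 2 H
Totals → C:14, H:20, N:2, O:5.
In Hill order: C14H20N2O5.

C14H20N2O5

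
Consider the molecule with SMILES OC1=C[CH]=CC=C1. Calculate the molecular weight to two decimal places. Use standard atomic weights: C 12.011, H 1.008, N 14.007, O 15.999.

94.11 g/mol

First, the molecular formula is C6H6O (counting implicit H from valence).
  C: 6 × 12.011 = 72.066
  H: 6 × 1.008 = 6.048
  O: 1 × 15.999 = 15.999
Sum: 6×12.011 + 6×1.008 + 1×15.999 = 94.113 → 94.11 g/mol.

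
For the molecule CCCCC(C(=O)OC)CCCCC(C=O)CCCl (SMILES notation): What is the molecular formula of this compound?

C15H27ClO3

Walk through each heavy atom and fill implicit hydrogens from standard valence (C 4, N 3, O 2, S 2, halogen 1):
  atom 1: C, bond orders sum to 1 (valence 4) → 3 H
  atom 2: C, bond orders sum to 2 (valence 4) → 2 H
  atom 3: C, bond orders sum to 2 (valence 4) → 2 H
  atom 4: C, bond orders sum to 2 (valence 4) → 2 H
  atom 5: C, bond orders sum to 3 (valence 4) → 1 H
  atom 6: C, bond orders sum to 4 (valence 4) → 0 H
  atom 7: O, bond orders sum to 2 (valence 2) → 0 H
  atom 8: O, bond orders sum to 2 (valence 2) → 0 H
  atom 9: C, bond orders sum to 1 (valence 4) → 3 H
  atom 10: C, bond orders sum to 2 (valence 4) → 2 H
  atom 11: C, bond orders sum to 2 (valence 4) → 2 H
  atom 12: C, bond orders sum to 2 (valence 4) → 2 H
  atom 13: C, bond orders sum to 2 (valence 4) → 2 H
  atom 14: C, bond orders sum to 3 (valence 4) → 1 H
  atom 15: C, bond orders sum to 3 (valence 4) → 1 H
  atom 16: O, bond orders sum to 2 (valence 2) → 0 H
  atom 17: C, bond orders sum to 2 (valence 4) → 2 H
  atom 18: C, bond orders sum to 2 (valence 4) → 2 H
  atom 19: Cl (halogen, monovalent) → 0 H
Totals → C:15, H:27, Cl:1, O:3.
In Hill order: C15H27ClO3.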